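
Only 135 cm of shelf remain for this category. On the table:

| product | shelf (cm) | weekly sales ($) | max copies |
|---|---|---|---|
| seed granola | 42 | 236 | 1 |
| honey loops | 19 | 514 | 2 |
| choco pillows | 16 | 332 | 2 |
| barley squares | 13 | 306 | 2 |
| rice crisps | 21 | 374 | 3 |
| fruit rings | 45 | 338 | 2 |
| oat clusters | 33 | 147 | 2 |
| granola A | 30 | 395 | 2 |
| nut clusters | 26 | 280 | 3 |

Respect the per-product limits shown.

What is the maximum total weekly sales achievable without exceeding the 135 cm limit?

2814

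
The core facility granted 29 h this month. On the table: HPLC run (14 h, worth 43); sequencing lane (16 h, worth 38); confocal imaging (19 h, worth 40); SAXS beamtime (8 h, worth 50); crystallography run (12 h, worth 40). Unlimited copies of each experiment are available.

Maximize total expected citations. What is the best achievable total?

By expected citations per h: SAXS beamtime 6.25, crystallography run 3.33, HPLC run 3.07 lead.
Best packing: 3×SAXS beamtime — 24 h, 150 total.
That's the maximum — no swap from here does better than 150.

150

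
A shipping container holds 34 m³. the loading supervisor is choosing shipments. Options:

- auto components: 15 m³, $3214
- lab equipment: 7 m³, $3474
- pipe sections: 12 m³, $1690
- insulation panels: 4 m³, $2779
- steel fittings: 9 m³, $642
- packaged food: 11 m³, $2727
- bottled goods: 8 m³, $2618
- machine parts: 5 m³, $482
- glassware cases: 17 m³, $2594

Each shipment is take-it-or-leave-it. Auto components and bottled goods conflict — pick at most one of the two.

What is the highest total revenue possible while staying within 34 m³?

11598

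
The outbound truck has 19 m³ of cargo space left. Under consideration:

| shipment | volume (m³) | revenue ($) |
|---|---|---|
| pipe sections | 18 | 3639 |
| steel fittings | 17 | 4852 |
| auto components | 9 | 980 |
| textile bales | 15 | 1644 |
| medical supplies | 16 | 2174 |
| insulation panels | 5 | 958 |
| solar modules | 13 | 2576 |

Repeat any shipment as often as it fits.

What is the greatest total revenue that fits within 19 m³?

Steel fittings uses 17 of the 19 m³ and totals 4852.
Every other selection either busts 19 m³ or fails to beat 4852.

4852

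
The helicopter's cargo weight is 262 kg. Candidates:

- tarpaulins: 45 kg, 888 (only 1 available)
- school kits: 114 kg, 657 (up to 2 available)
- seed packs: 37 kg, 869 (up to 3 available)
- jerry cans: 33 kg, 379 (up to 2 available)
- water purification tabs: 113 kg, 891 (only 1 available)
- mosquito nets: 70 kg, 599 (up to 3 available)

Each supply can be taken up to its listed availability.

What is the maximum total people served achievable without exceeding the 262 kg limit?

4473

By people served per kg: seed packs 23.49, tarpaulins 19.73, jerry cans 11.48 lead.
A density-first pass picks tarpaulins + 3×seed packs + 2×jerry cans — 4253 at 222 kg.
Replace jerry cans with mosquito nets: the trade gains 220 net, giving 4473 at 259 kg.
Every other selection either busts 262 kg or exceeds an availability limit or fails to beat 4473.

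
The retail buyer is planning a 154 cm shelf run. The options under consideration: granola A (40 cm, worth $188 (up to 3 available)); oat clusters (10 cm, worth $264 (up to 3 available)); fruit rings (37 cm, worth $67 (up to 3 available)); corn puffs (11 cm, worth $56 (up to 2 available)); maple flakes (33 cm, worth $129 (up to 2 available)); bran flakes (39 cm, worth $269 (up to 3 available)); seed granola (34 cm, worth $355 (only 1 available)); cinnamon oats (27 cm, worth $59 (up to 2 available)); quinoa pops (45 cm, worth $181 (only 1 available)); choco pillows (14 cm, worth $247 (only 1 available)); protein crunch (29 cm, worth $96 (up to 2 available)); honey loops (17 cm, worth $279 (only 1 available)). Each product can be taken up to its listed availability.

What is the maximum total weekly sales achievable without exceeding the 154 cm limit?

1998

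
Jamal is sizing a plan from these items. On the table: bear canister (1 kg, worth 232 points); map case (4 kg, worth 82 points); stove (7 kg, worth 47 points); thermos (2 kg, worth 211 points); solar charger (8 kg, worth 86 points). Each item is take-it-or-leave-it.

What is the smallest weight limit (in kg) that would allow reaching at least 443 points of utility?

3

Need the lightest bundle worth ≥ 443.
Taking bear canister + thermos gives 443 (≥ 443) for 3 kg.
No combination under 3 kg hits 443.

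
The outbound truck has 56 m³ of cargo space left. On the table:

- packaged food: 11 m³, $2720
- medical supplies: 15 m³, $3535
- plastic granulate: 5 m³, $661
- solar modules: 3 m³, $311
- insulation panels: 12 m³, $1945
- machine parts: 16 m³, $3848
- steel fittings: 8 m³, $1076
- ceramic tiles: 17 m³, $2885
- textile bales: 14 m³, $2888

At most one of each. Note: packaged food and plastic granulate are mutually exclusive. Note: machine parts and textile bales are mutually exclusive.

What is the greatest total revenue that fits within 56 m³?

12048

Packaged food + medical supplies + insulation panels + machine parts uses 54 of the 56 m³ and totals 12048.
Runner-up packaged food + medical supplies + solar modules + machine parts + steel fittings tops out at 11490.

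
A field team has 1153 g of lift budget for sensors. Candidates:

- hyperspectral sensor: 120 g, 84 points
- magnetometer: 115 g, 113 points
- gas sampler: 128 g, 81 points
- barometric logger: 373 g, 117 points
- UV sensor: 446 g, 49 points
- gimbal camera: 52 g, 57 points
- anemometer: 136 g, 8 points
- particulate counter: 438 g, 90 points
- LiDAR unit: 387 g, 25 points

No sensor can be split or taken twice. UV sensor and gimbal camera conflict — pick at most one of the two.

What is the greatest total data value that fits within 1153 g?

461

By data value per g: gimbal camera 1.10, magnetometer 0.98, hyperspectral sensor 0.70 lead.
The ratio heuristic lands on hyperspectral sensor + magnetometer + gas sampler + barometric logger + gimbal camera + anemometer (460) but leaves 229 g idle.
Dropping gas sampler and anemometer frees 264 g; slotting in particulate counter (438 g) lifts the total to 461 at 1098 g.
Every other selection either busts 1153 g or breaks a pairing rule or fails to beat 461.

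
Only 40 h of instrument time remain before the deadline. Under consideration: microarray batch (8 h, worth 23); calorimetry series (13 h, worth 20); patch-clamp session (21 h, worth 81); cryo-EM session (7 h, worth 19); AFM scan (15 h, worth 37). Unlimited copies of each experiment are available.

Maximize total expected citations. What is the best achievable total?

127

2×microarray batch + patch-clamp session uses 37 of the 40 h and totals 127.
Nothing else within 40 h beats 127.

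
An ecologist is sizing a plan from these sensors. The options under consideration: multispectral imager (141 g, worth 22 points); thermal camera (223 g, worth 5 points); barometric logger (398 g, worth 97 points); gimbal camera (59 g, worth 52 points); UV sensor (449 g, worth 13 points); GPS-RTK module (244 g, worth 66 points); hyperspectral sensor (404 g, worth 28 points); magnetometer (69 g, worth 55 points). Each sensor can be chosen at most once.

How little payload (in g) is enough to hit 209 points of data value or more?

667

Look for the lowest-payload combination reaching 209.
multispectral imager + barometric logger + gimbal camera + magnetometer: 226 data value at 667 g.
Below 667 g the best achievable stays under 209.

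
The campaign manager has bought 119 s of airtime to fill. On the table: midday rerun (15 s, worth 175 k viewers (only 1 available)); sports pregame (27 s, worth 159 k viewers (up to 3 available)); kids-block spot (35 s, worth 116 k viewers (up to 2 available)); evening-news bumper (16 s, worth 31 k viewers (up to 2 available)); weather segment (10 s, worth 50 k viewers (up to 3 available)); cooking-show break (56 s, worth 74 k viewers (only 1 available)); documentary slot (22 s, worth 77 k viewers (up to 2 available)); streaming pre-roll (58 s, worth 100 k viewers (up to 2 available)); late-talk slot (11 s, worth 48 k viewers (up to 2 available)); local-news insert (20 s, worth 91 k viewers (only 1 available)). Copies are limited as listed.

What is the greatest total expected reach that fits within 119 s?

752

Midday rerun + 3×sports pregame + 2×weather segment uses 116 of the 119 s and totals 752.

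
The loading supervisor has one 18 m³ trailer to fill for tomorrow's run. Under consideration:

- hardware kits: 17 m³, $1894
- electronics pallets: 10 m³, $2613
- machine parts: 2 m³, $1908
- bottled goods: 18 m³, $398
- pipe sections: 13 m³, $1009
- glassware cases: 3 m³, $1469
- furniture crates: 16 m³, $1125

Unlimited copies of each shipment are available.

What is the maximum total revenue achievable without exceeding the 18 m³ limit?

Taking 9×machine parts: 18 m³ used, 17172 in revenue.
Nothing else within 18 m³ beats 17172.

17172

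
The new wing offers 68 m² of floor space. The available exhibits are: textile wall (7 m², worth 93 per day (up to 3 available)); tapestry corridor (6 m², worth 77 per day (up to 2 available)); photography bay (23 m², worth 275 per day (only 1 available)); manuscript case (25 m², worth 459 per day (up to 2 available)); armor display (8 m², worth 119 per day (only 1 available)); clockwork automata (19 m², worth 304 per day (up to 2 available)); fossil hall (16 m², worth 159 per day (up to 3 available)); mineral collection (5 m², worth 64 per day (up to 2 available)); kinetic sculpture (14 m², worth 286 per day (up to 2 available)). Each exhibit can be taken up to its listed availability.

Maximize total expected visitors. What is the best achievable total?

1243

By expected visitors per m²: kinetic sculpture 20.43, manuscript case 18.36, clockwork automata 16.00 lead.
Best packing: textile wall + manuscript case + armor display + 2×kinetic sculpture — 68 m², 1243 total.
That's the maximum — no swap from here does better than 1243.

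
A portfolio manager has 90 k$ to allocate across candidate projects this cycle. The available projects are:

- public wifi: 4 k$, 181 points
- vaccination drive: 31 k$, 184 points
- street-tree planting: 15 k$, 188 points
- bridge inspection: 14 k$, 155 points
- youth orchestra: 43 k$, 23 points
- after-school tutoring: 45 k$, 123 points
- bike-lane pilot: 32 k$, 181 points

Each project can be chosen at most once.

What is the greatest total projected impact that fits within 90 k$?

Greedy by ratio would take public wifi + vaccination drive + street-tree planting + bridge inspection: 64 k$ used, total 708.
Dropping bridge inspection frees 14 k$; slotting in bike-lane pilot (32 k$) lifts the total to 734 at 82 k$.
Next best is public wifi + vaccination drive + street-tree planting + bridge inspection at 708 (64 k$) — short by 26.

734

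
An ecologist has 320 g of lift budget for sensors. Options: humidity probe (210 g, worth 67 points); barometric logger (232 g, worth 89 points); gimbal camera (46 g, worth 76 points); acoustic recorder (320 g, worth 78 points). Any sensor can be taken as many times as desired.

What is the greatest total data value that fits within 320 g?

456

By data value per g: gimbal camera 1.65, barometric logger 0.38, humidity probe 0.32 lead.
The ratio ordering already packs tightly: 6×gimbal camera, 276 g, 456.
The spare 44 g is too small for any remaining sensor, and no exchange beats 456.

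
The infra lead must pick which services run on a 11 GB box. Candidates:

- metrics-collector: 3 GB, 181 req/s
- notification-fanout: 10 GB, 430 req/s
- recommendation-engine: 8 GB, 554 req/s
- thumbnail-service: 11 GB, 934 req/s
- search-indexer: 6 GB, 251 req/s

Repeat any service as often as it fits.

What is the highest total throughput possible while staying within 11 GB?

934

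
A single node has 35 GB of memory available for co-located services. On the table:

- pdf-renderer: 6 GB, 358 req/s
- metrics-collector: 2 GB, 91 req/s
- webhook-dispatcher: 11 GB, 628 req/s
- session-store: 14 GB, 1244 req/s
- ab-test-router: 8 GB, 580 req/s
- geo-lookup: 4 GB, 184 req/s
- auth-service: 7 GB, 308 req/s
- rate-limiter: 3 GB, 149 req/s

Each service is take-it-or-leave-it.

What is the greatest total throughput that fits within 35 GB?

Ranking by ratio (throughput/GB): session-store 88.86, ab-test-router 72.50, pdf-renderer 59.67.
Greedy by ratio would take pdf-renderer + session-store + ab-test-router + geo-lookup + rate-limiter: 35 GB used, total 2515.
A better packing is metrics-collector + webhook-dispatcher + session-store + ab-test-router: 35 GB, total 2543.

2543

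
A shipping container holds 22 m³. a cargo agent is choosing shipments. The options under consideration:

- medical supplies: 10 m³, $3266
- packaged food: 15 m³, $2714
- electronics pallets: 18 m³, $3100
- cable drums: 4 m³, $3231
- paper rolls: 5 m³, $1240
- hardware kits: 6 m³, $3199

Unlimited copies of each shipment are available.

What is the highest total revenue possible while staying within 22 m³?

Best packing: 5×cable drums — 20 m³, 16155 total.
No other feasible combination exceeds 16155.

16155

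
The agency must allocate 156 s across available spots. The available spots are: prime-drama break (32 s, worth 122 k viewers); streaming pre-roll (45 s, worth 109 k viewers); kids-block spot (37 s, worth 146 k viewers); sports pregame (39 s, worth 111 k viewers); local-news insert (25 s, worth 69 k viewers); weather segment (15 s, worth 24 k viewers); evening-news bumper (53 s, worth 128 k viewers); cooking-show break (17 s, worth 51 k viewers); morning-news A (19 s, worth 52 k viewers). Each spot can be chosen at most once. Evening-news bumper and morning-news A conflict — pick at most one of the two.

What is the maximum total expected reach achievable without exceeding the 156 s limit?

500

Ranking by ratio (expected reach/s): kids-block spot 3.95, prime-drama break 3.81, cooking-show break 3.00, sports pregame 2.85.
Filling by ratio: prime-drama break + kids-block spot + sports pregame + local-news insert + cooking-show break for 499, with 6 s left unused.
Dropping cooking-show break frees 17 s; slotting in morning-news A (19 s) lifts the total to 500 at 152 s.
Next best is prime-drama break + kids-block spot + sports pregame + local-news insert + cooking-show break at 499 (150 s) — short by 1.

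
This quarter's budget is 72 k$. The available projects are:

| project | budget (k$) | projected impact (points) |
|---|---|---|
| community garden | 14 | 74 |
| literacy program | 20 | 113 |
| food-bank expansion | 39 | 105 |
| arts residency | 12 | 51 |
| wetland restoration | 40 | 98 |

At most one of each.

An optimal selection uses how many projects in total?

The maximum projected impact within 72 k$ is 269.
For example literacy program + food-bank expansion + arts residency achieves it, using 71 k$.
Every optimal selection uses 3 projects.

3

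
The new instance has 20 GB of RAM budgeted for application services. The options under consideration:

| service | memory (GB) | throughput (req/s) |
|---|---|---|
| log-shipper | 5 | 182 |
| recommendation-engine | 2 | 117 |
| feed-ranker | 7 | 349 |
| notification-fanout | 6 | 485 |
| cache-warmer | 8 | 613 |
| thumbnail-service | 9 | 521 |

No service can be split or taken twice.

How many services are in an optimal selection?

Best achievable throughput is 1280.
For example log-shipper + notification-fanout + cache-warmer achieves it, using 19 GB.
Every optimal selection uses 3 services.

3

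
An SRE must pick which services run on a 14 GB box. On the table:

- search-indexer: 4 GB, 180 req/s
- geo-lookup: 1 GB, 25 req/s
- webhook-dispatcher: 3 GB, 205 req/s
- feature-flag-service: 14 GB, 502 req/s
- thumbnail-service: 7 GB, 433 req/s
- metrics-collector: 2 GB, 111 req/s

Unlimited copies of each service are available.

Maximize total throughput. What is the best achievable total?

931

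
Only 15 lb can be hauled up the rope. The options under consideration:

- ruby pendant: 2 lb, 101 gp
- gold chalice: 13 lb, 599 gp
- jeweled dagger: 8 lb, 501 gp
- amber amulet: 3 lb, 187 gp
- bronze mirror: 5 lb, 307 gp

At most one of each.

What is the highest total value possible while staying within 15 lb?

909

Ranking by ratio (value/lb): jeweled dagger 62.62, amber amulet 62.33, bronze mirror 61.40, ruby pendant 50.50.
Filling by ratio: ruby pendant + jeweled dagger + amber amulet for 789, with 2 lb left unused.
Replace amber amulet with bronze mirror: the trade gains 120 net, giving 909 at 15 lb.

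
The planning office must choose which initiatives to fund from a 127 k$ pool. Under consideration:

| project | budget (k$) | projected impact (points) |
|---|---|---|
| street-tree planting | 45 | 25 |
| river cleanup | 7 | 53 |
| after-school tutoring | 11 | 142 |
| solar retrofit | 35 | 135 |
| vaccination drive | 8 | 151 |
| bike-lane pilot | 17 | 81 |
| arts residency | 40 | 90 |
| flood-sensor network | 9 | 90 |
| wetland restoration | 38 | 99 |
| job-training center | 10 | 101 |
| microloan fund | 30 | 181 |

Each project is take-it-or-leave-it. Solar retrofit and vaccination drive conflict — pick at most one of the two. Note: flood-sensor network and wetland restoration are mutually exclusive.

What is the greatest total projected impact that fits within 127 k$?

After-school tutoring + vaccination drive + bike-lane pilot + arts residency + flood-sensor network + job-training center + microloan fund uses 125 of the 127 k$ and totals 836.

836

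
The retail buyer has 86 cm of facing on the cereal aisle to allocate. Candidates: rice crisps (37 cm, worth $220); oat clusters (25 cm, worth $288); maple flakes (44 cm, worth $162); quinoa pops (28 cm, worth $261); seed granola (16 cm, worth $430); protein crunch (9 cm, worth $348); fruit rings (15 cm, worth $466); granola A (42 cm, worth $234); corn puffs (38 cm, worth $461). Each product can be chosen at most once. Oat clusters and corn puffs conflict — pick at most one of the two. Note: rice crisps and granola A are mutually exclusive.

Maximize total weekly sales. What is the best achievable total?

1705

The ratio ordering already packs tightly: seed granola + protein crunch + fruit rings + corn puffs, 78 cm, 1705.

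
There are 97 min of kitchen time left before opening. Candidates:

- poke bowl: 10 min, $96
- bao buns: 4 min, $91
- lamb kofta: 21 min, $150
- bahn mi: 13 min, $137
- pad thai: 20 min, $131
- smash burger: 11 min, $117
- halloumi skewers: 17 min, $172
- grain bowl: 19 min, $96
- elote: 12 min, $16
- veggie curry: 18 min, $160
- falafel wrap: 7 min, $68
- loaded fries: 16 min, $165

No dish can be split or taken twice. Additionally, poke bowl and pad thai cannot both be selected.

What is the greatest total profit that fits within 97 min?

By profit per min: bao buns 22.75, smash burger 10.64, bahn mi 10.54 lead.
Best packing: poke bowl + bao buns + bahn mi + smash burger + halloumi skewers + veggie curry + falafel wrap + loaded fries — 96 min, 1006 total.

1006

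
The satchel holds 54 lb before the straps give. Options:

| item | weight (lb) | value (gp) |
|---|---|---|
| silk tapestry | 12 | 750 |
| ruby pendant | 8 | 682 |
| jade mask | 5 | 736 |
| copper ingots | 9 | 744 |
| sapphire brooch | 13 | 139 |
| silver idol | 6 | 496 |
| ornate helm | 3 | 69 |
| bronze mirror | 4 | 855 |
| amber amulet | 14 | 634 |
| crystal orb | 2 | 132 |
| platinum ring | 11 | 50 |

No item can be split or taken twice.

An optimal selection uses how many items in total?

7

Optimal total is 4533.
One optimal bundle: silk tapestry + ruby pendant + jade mask + copper ingots + bronze mirror + amber amulet + crystal orb (54 lb).
Every optimal selection uses 7 items.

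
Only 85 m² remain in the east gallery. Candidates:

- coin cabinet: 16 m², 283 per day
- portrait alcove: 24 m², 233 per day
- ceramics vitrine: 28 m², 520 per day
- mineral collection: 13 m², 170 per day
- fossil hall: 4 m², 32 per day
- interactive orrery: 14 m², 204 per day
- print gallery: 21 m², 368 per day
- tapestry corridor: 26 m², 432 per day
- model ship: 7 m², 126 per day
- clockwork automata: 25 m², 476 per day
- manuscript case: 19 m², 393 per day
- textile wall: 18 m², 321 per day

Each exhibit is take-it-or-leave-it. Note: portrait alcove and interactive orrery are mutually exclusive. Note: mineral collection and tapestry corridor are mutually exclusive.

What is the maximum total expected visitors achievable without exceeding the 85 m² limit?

1599

A density-first pass picks ceramics vitrine + fossil hall + model ship + clockwork automata + manuscript case — 1547 at 83 m².
Dropping ceramics vitrine and fossil hall frees 32 m²; slotting in coin cabinet + textile wall (34 m²) lifts the total to 1599 at 85 m².
Every other selection either busts 85 m² or breaks a pairing rule or fails to beat 1599.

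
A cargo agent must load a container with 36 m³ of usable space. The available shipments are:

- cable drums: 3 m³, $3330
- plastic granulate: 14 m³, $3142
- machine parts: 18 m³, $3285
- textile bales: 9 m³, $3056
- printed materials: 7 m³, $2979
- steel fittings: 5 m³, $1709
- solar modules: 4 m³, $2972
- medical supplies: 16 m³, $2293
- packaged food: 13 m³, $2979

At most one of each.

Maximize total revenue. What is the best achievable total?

15316

A density-first pass picks cable drums + textile bales + printed materials + steel fittings + solar modules — 14046 at 28 m³.
The 5 m³ tied up in steel fittings is better spent on packaged food — total rises to 15316 (36 m³).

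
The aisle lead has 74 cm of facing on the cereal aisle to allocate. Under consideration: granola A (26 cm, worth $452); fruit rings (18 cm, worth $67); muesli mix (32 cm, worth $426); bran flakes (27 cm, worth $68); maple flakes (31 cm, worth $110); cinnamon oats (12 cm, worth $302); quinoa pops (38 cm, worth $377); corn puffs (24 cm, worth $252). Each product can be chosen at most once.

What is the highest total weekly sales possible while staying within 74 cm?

Best packing: granola A + muesli mix + cinnamon oats — 70 cm, 1180 total.

1180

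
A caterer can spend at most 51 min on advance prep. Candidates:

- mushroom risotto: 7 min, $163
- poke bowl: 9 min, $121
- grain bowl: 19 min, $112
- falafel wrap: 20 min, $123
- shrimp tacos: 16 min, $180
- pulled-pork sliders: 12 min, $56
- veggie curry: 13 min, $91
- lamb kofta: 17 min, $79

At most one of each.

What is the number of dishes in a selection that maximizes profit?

Best achievable profit is 576.
mushroom risotto + poke bowl + grain bowl + shrimp tacos hits 576 at 51 min.
Any selection reaching 576 contains exactly 4 dishes.

4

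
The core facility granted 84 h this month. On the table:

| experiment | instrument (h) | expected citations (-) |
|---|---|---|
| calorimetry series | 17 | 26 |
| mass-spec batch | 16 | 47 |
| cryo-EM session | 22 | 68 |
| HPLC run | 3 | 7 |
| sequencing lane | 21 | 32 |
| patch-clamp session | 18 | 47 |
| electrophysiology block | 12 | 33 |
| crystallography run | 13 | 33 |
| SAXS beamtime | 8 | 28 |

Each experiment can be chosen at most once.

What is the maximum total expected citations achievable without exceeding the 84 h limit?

235

A density-first pass picks mass-spec batch + cryo-EM session + HPLC run + patch-clamp session + electrophysiology block + SAXS beamtime — 230 at 79 h.
Dropping SAXS beamtime frees 8 h; slotting in crystallography run (13 h) lifts the total to 235 at 84 h.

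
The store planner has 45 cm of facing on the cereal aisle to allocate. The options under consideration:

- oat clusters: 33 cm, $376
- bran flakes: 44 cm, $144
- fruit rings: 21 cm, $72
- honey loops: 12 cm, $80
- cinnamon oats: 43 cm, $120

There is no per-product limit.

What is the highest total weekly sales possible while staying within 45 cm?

456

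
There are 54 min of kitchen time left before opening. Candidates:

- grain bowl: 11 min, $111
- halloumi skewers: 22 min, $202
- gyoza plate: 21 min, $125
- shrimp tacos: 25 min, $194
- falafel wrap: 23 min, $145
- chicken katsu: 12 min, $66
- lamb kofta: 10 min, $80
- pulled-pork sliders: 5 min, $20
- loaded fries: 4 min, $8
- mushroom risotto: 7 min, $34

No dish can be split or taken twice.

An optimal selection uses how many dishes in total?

3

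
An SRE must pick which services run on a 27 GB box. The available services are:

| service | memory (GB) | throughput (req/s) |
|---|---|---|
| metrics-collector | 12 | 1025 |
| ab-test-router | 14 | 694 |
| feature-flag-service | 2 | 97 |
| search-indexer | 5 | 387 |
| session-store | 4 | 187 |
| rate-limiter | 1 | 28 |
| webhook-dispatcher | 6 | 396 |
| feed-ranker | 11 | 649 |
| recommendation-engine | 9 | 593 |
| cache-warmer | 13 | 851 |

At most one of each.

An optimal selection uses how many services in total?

4

The maximum throughput within 27 GB is 2033.
One optimal bundle: metrics-collector + search-indexer + rate-limiter + recommendation-engine (27 GB).
Any selection reaching 2033 contains exactly 4 services.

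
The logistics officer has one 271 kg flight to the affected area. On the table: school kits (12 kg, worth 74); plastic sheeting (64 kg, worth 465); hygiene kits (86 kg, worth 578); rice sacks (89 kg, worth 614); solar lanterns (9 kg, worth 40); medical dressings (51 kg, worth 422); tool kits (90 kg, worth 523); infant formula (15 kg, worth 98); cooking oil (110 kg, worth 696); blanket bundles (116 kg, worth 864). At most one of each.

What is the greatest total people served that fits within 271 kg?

1998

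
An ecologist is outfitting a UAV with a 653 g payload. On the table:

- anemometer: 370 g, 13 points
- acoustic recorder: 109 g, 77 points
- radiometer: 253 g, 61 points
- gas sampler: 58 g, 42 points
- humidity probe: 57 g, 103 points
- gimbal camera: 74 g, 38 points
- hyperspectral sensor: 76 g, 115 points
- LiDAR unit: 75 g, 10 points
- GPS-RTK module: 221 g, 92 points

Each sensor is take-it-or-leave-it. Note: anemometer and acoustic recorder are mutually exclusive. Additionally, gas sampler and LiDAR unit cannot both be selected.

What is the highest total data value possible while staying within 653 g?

467

Best packing: acoustic recorder + gas sampler + humidity probe + gimbal camera + hyperspectral sensor + GPS-RTK module — 595 g, 467 total.
No other feasible combination exceeds 467.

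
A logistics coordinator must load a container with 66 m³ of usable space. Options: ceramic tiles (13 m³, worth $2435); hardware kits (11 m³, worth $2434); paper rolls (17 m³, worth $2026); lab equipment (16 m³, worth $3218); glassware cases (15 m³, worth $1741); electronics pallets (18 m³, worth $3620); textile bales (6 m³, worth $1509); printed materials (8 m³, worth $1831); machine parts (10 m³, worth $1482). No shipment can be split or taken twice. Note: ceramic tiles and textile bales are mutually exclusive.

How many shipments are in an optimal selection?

5

Best achievable revenue is 13538.
For example ceramic tiles + hardware kits + lab equipment + electronics pallets + printed materials achieves it, using 66 m³.
Any selection reaching 13538 contains exactly 5 shipments.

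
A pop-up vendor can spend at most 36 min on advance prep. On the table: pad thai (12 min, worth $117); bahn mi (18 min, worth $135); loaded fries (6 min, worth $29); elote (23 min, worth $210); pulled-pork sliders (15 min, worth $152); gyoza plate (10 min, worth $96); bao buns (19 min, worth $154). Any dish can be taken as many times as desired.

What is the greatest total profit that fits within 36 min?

By profit per min: pulled-pork sliders 10.13, pad thai 9.75, gyoza plate 9.60 lead.
A density-first pass picks loaded fries + 2×pulled-pork sliders — 333 at 36 min.
The 36 min tied up in loaded fries and 2×pulled-pork sliders is better spent on 3×pad thai — total rises to 351 (36 min).
That's the maximum — no swap from here does better than 351.

351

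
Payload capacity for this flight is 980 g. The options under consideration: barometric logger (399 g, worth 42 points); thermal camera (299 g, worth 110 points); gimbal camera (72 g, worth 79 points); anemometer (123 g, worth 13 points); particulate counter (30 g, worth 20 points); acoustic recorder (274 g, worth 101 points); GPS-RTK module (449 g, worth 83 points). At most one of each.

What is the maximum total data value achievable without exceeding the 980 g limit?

Density check — gimbal camera 1.10, particulate counter 0.67, acoustic recorder 0.37 are the best per g.
Thermal camera + gimbal camera + anemometer + particulate counter + acoustic recorder uses 798 of the 980 g and totals 323.
The closest alternative, thermal camera + gimbal camera + particulate counter + acoustic recorder, reaches only 310.

323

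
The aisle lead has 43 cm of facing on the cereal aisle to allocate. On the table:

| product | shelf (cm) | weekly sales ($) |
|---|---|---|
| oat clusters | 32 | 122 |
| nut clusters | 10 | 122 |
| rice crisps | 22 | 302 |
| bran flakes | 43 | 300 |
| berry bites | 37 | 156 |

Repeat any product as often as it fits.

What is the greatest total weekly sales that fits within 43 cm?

546

2×nut clusters + rice crisps uses 42 of the 43 cm and totals 546.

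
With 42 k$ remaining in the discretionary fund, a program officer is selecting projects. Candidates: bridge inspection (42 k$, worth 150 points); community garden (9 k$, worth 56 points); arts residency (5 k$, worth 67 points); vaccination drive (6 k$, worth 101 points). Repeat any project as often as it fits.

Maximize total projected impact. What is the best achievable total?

707

Density check — vaccination drive 16.83, arts residency 13.40, community garden 6.22 are the best per k$.
Taking 7×vaccination drive: 42 k$ used, 707 in projected impact.
That's the maximum — no swap from here does better than 707.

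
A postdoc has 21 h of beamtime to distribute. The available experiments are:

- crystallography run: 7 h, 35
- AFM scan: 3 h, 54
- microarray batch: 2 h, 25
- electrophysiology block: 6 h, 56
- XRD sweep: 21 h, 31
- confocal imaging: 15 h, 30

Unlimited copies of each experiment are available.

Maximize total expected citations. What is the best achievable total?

378

Best packing: 7×AFM scan — 21 h, 378 total.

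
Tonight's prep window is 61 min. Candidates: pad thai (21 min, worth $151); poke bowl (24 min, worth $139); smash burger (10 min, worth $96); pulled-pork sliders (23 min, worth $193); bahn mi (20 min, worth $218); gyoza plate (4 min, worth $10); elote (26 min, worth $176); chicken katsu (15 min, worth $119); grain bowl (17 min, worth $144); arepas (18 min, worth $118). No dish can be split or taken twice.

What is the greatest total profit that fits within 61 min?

555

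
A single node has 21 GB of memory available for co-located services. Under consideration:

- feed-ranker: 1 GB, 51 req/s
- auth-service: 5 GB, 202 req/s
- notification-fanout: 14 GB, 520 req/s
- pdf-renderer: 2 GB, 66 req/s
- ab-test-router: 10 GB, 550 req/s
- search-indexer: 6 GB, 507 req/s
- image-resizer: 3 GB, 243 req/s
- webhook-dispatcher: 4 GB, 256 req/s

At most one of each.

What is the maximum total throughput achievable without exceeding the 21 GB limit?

1366

A density-first pass picks feed-ranker + auth-service + pdf-renderer + search-indexer + image-resizer + webhook-dispatcher — 1325 at 21 GB.
Replace feed-ranker and auth-service and webhook-dispatcher with ab-test-router: the trade gains 41 net, giving 1366 at 21 GB.
An exhaustive check of the 256 subsets confirms 1366.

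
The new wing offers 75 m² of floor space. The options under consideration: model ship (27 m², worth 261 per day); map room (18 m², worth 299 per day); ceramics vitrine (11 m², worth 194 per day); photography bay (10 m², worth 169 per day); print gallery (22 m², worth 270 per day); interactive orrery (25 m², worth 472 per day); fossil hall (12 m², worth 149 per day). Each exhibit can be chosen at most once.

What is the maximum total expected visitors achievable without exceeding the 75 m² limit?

The ratio heuristic lands on map room + ceramics vitrine + photography bay + interactive orrery (1134) but leaves 11 m² idle.
The 11 m² tied up in ceramics vitrine is better spent on print gallery — total rises to 1210 (75 m²).
Runner-up map room + ceramics vitrine + photography bay + interactive orrery tops out at 1134.

1210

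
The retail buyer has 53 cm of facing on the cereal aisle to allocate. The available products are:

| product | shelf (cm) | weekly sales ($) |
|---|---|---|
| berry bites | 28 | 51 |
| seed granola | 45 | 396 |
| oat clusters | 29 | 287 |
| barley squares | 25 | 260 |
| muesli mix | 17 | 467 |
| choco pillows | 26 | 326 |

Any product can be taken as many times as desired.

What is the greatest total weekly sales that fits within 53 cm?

1401

Best packing: 3×muesli mix — 51 cm, 1401 total.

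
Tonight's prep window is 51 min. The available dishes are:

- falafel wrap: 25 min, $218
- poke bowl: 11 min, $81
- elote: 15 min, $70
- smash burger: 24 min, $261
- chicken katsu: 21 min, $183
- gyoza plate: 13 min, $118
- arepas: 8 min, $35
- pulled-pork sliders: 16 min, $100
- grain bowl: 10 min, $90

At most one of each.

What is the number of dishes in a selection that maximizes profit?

The maximum profit within 51 min is 479.
falafel wrap + smash burger hits 479 at 49 min.
All optima have 2 dishes.

2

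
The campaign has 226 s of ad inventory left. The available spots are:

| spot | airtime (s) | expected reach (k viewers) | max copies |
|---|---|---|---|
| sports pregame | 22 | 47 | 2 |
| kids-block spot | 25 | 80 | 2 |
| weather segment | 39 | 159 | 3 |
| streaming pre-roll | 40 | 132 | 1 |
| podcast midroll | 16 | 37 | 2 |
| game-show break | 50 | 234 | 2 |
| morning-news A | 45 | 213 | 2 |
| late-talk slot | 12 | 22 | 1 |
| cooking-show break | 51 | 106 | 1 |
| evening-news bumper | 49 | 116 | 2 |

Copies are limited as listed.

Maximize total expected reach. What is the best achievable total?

999

The ratio heuristic lands on kids-block spot + 2×game-show break + 2×morning-news A (974) but leaves 11 s idle.
Replace kids-block spot and morning-news A with 2×weather segment: the trade gains 25 net, giving 999 at 223 s.
The spare 3 s is too small for any remaining spot, and no exchange beats 999.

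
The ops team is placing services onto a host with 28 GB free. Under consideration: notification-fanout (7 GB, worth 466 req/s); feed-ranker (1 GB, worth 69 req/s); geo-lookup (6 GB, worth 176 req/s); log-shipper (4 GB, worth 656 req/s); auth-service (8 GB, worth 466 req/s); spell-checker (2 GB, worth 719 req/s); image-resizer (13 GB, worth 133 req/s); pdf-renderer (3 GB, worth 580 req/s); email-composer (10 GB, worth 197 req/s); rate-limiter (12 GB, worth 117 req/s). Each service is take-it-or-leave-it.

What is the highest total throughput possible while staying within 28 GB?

2956

Notification-fanout + feed-ranker + log-shipper + auth-service + spell-checker + pdf-renderer uses 25 of the 28 GB and totals 2956.
Next best is notification-fanout + log-shipper + auth-service + spell-checker + pdf-renderer at 2887 (24 GB) — short by 69.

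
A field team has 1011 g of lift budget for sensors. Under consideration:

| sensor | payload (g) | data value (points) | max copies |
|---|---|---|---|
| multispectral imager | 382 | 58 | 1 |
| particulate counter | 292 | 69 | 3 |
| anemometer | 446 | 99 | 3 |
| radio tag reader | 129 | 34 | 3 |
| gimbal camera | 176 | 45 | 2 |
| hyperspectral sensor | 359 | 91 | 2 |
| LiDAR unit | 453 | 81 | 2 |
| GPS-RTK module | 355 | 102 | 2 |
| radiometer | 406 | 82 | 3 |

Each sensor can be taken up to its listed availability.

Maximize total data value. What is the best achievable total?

273

Ranking by ratio (data value/g): GPS-RTK module 0.29, radio tag reader 0.26, gimbal camera 0.26.
The ratio heuristic lands on 2×radio tag reader + 2×GPS-RTK module (272) but leaves 43 g idle.
Dropping 2×radio tag reader frees 258 g; slotting in particulate counter (292 g) lifts the total to 273 at 1002 g.
Every other selection either busts 1011 g or exceeds an availability limit or fails to beat 273.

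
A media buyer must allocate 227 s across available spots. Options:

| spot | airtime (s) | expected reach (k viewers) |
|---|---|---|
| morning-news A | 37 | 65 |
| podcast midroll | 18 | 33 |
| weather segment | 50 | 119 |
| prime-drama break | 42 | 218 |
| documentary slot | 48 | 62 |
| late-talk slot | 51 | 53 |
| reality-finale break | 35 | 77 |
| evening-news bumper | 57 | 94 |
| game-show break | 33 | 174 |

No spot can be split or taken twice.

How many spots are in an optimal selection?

6

The maximum expected reach within 227 s is 686.
morning-news A + podcast midroll + weather segment + prime-drama break + reality-finale break + game-show break hits 686 at 215 s.
Any selection reaching 686 contains exactly 6 spots.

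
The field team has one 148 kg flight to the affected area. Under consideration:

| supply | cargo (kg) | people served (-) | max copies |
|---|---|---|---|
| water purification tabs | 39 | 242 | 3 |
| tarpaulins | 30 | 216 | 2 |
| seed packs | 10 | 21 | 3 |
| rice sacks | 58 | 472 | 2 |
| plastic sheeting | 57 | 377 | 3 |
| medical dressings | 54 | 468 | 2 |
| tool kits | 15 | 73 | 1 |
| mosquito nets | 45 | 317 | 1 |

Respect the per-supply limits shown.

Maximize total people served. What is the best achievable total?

By people served per kg: medical dressings 8.67, rice sacks 8.14, tarpaulins 7.20, mosquito nets 7.04 lead.
Taking the top-ratio supplies first gives tarpaulins + seed packs + 2×medical dressings for 1173 (148 kg).
Dropping tarpaulins and seed packs frees 40 kg; slotting in water purification tabs (39 kg) lifts the total to 1178 at 147 kg.

1178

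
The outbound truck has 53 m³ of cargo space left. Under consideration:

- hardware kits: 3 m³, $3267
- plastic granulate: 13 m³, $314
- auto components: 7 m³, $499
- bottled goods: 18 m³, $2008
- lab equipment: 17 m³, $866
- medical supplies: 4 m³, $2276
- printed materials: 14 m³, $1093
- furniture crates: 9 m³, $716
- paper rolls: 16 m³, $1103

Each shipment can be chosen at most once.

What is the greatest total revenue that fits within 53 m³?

9370

Ranking by ratio (revenue/m³): hardware kits 1089.00, medical supplies 569.00, bottled goods 111.56.
A density-first pass picks hardware kits + bottled goods + medical supplies + printed materials + furniture crates — 9360 at 48 m³.
Replace printed materials with paper rolls: the trade gains 10 net, giving 9370 at 50 m³.
No other feasible combination exceeds 9370.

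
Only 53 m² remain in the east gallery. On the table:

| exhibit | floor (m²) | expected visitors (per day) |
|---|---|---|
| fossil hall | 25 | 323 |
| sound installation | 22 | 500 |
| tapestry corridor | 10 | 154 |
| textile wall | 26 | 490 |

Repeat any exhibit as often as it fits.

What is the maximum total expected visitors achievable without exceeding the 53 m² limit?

Density check — sound installation 22.73, textile wall 18.85, tapestry corridor 15.40, fossil hall 12.92 are the best per m².
Best packing: 2×sound installation — 44 m², 1000 total.
That's the maximum — no swap from here does better than 1000.

1000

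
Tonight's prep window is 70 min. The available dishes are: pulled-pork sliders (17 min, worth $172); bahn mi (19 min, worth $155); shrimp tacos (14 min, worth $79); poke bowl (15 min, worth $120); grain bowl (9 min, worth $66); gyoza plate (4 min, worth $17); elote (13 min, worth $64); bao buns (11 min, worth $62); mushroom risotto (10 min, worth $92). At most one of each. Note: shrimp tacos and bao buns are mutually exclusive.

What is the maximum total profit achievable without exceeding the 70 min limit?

By profit per min: pulled-pork sliders 10.12, mushroom risotto 9.20, bahn mi 8.16, poke bowl 8.00 lead.
Pulled-pork sliders + bahn mi + poke bowl + grain bowl + mushroom risotto uses 70 of the 70 min and totals 605.

605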